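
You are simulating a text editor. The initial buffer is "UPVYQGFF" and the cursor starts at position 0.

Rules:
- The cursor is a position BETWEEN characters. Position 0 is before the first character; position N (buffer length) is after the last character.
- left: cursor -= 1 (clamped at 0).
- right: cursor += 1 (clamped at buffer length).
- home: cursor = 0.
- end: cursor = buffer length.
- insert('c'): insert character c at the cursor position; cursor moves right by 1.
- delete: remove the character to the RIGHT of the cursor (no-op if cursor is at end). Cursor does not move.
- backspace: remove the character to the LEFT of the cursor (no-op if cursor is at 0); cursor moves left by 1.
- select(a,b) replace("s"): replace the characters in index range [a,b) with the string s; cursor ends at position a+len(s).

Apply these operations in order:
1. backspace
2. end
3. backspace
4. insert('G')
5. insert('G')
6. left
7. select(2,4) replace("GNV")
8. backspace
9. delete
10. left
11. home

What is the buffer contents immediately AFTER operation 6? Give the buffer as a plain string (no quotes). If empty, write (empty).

Answer: UPVYQGFGG

Derivation:
After op 1 (backspace): buf='UPVYQGFF' cursor=0
After op 2 (end): buf='UPVYQGFF' cursor=8
After op 3 (backspace): buf='UPVYQGF' cursor=7
After op 4 (insert('G')): buf='UPVYQGFG' cursor=8
After op 5 (insert('G')): buf='UPVYQGFGG' cursor=9
After op 6 (left): buf='UPVYQGFGG' cursor=8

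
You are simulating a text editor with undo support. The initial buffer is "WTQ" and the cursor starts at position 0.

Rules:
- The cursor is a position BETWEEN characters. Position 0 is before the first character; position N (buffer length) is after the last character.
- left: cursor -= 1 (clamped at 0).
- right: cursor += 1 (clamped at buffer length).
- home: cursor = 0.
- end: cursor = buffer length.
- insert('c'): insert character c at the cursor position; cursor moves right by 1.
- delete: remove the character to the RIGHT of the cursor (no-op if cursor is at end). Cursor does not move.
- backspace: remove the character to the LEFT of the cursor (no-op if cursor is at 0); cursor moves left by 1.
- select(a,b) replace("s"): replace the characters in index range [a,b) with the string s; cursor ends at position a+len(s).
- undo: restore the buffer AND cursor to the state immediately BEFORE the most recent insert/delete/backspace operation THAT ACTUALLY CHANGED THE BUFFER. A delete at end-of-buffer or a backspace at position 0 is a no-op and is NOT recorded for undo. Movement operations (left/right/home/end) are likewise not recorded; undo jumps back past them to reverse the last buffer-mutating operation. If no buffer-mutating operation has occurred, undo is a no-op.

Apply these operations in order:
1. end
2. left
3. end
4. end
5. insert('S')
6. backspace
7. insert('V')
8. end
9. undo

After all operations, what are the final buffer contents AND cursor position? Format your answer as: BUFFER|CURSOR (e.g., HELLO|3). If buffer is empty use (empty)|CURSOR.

After op 1 (end): buf='WTQ' cursor=3
After op 2 (left): buf='WTQ' cursor=2
After op 3 (end): buf='WTQ' cursor=3
After op 4 (end): buf='WTQ' cursor=3
After op 5 (insert('S')): buf='WTQS' cursor=4
After op 6 (backspace): buf='WTQ' cursor=3
After op 7 (insert('V')): buf='WTQV' cursor=4
After op 8 (end): buf='WTQV' cursor=4
After op 9 (undo): buf='WTQ' cursor=3

Answer: WTQ|3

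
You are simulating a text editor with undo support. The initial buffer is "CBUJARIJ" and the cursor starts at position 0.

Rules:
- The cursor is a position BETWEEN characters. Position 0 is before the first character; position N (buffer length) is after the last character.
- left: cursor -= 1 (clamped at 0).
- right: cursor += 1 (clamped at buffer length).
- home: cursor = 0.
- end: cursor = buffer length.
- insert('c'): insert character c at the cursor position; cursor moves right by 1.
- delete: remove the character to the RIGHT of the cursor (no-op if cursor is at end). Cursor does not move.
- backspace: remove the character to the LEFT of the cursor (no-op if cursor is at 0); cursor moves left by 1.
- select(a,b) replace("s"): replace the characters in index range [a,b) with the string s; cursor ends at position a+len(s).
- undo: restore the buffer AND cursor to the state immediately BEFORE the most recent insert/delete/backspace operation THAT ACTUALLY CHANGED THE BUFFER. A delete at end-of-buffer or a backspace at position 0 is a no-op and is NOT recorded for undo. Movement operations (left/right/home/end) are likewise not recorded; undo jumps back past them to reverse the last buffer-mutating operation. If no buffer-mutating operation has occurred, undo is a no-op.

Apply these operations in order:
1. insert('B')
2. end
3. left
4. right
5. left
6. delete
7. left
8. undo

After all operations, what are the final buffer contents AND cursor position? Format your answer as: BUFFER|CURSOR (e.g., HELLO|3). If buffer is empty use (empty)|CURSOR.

Answer: BCBUJARIJ|8

Derivation:
After op 1 (insert('B')): buf='BCBUJARIJ' cursor=1
After op 2 (end): buf='BCBUJARIJ' cursor=9
After op 3 (left): buf='BCBUJARIJ' cursor=8
After op 4 (right): buf='BCBUJARIJ' cursor=9
After op 5 (left): buf='BCBUJARIJ' cursor=8
After op 6 (delete): buf='BCBUJARI' cursor=8
After op 7 (left): buf='BCBUJARI' cursor=7
After op 8 (undo): buf='BCBUJARIJ' cursor=8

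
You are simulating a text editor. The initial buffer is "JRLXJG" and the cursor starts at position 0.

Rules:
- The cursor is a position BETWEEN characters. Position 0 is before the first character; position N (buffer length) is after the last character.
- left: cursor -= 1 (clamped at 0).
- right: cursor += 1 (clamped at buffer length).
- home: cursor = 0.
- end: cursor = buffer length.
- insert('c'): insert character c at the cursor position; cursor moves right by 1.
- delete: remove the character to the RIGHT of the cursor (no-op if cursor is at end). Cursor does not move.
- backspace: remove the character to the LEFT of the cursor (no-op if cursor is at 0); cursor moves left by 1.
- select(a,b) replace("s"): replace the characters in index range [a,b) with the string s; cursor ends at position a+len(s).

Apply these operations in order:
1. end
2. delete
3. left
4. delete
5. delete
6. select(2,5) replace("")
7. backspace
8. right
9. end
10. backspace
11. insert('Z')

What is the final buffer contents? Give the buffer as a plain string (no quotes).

After op 1 (end): buf='JRLXJG' cursor=6
After op 2 (delete): buf='JRLXJG' cursor=6
After op 3 (left): buf='JRLXJG' cursor=5
After op 4 (delete): buf='JRLXJ' cursor=5
After op 5 (delete): buf='JRLXJ' cursor=5
After op 6 (select(2,5) replace("")): buf='JR' cursor=2
After op 7 (backspace): buf='J' cursor=1
After op 8 (right): buf='J' cursor=1
After op 9 (end): buf='J' cursor=1
After op 10 (backspace): buf='(empty)' cursor=0
After op 11 (insert('Z')): buf='Z' cursor=1

Answer: Z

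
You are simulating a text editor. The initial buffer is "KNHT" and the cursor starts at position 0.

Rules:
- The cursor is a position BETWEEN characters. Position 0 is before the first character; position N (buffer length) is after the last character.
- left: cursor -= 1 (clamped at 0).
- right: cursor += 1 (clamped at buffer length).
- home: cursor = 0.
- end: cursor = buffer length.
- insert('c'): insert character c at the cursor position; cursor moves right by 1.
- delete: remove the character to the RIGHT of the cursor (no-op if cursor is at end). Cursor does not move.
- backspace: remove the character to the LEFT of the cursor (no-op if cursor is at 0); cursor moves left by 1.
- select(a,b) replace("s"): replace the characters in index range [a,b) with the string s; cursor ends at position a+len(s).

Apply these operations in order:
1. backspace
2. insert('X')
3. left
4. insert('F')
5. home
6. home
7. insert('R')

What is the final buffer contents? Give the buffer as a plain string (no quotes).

After op 1 (backspace): buf='KNHT' cursor=0
After op 2 (insert('X')): buf='XKNHT' cursor=1
After op 3 (left): buf='XKNHT' cursor=0
After op 4 (insert('F')): buf='FXKNHT' cursor=1
After op 5 (home): buf='FXKNHT' cursor=0
After op 6 (home): buf='FXKNHT' cursor=0
After op 7 (insert('R')): buf='RFXKNHT' cursor=1

Answer: RFXKNHT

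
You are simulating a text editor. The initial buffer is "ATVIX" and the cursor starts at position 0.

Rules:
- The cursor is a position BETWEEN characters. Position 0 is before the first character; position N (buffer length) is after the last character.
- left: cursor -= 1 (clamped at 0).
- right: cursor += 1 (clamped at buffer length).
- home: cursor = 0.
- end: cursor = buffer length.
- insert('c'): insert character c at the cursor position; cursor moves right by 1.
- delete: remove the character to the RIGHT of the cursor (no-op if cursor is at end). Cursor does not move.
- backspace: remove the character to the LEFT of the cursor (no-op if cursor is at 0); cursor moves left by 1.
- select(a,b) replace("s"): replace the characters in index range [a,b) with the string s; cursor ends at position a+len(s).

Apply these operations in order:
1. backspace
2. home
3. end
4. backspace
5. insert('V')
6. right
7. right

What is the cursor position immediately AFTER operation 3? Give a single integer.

After op 1 (backspace): buf='ATVIX' cursor=0
After op 2 (home): buf='ATVIX' cursor=0
After op 3 (end): buf='ATVIX' cursor=5

Answer: 5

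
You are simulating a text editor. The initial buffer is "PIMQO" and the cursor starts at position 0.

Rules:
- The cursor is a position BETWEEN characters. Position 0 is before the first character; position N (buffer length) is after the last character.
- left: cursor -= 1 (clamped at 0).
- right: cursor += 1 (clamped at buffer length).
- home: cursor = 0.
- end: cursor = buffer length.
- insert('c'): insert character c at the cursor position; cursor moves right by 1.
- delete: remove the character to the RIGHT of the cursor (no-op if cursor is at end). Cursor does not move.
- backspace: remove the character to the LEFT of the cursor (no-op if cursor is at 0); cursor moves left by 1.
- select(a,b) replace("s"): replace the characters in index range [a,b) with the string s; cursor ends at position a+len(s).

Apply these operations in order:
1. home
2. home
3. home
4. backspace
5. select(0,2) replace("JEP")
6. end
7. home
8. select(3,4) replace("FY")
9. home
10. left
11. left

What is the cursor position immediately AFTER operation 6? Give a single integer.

Answer: 6

Derivation:
After op 1 (home): buf='PIMQO' cursor=0
After op 2 (home): buf='PIMQO' cursor=0
After op 3 (home): buf='PIMQO' cursor=0
After op 4 (backspace): buf='PIMQO' cursor=0
After op 5 (select(0,2) replace("JEP")): buf='JEPMQO' cursor=3
After op 6 (end): buf='JEPMQO' cursor=6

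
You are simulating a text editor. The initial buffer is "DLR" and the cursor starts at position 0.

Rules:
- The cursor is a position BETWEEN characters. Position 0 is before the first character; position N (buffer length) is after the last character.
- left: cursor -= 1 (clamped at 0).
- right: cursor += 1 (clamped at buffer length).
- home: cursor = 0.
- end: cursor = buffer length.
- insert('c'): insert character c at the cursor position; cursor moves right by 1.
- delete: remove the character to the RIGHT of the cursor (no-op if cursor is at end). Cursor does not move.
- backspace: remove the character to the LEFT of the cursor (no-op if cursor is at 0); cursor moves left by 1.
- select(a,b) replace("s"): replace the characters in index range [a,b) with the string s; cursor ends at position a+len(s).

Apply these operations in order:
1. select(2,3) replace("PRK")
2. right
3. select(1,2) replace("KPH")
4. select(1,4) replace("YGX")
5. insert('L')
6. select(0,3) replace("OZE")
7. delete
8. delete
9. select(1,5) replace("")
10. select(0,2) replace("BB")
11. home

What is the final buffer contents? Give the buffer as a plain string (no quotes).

After op 1 (select(2,3) replace("PRK")): buf='DLPRK' cursor=5
After op 2 (right): buf='DLPRK' cursor=5
After op 3 (select(1,2) replace("KPH")): buf='DKPHPRK' cursor=4
After op 4 (select(1,4) replace("YGX")): buf='DYGXPRK' cursor=4
After op 5 (insert('L')): buf='DYGXLPRK' cursor=5
After op 6 (select(0,3) replace("OZE")): buf='OZEXLPRK' cursor=3
After op 7 (delete): buf='OZELPRK' cursor=3
After op 8 (delete): buf='OZEPRK' cursor=3
After op 9 (select(1,5) replace("")): buf='OK' cursor=1
After op 10 (select(0,2) replace("BB")): buf='BB' cursor=2
After op 11 (home): buf='BB' cursor=0

Answer: BB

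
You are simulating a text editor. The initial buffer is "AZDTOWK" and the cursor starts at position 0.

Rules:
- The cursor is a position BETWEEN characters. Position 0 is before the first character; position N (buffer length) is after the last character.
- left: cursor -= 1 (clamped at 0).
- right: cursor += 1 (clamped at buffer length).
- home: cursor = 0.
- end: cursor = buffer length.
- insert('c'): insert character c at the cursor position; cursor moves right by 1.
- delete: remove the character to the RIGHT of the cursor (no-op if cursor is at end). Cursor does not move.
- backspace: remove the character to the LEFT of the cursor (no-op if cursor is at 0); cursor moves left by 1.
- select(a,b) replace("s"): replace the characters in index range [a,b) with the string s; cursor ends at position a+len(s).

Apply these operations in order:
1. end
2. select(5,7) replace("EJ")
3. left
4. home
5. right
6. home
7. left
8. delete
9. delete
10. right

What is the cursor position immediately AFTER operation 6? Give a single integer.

After op 1 (end): buf='AZDTOWK' cursor=7
After op 2 (select(5,7) replace("EJ")): buf='AZDTOEJ' cursor=7
After op 3 (left): buf='AZDTOEJ' cursor=6
After op 4 (home): buf='AZDTOEJ' cursor=0
After op 5 (right): buf='AZDTOEJ' cursor=1
After op 6 (home): buf='AZDTOEJ' cursor=0

Answer: 0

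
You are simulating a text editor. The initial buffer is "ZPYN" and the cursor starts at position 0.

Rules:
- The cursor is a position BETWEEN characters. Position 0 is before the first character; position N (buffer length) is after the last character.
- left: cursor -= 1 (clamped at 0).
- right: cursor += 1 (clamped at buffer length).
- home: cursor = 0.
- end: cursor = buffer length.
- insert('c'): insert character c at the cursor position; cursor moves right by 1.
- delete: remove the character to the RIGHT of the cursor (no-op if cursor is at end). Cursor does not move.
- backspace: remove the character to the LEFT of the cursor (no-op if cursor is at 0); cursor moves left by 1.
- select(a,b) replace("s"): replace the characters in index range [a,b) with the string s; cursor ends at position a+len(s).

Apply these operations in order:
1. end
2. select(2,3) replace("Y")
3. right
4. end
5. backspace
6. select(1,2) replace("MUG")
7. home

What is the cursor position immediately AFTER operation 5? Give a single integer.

Answer: 3

Derivation:
After op 1 (end): buf='ZPYN' cursor=4
After op 2 (select(2,3) replace("Y")): buf='ZPYN' cursor=3
After op 3 (right): buf='ZPYN' cursor=4
After op 4 (end): buf='ZPYN' cursor=4
After op 5 (backspace): buf='ZPY' cursor=3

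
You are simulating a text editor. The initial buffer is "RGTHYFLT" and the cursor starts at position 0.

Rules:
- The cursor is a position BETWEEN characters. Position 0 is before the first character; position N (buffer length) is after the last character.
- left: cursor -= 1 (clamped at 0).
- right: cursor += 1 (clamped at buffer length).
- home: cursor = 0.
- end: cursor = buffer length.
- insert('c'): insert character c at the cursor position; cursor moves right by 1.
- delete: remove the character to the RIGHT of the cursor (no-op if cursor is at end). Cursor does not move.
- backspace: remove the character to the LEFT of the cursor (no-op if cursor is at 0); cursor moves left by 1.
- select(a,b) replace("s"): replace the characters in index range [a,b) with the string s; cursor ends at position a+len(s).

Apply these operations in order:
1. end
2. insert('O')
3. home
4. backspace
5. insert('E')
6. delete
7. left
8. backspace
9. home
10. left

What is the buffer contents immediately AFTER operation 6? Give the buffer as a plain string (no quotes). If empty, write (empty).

Answer: EGTHYFLTO

Derivation:
After op 1 (end): buf='RGTHYFLT' cursor=8
After op 2 (insert('O')): buf='RGTHYFLTO' cursor=9
After op 3 (home): buf='RGTHYFLTO' cursor=0
After op 4 (backspace): buf='RGTHYFLTO' cursor=0
After op 5 (insert('E')): buf='ERGTHYFLTO' cursor=1
After op 6 (delete): buf='EGTHYFLTO' cursor=1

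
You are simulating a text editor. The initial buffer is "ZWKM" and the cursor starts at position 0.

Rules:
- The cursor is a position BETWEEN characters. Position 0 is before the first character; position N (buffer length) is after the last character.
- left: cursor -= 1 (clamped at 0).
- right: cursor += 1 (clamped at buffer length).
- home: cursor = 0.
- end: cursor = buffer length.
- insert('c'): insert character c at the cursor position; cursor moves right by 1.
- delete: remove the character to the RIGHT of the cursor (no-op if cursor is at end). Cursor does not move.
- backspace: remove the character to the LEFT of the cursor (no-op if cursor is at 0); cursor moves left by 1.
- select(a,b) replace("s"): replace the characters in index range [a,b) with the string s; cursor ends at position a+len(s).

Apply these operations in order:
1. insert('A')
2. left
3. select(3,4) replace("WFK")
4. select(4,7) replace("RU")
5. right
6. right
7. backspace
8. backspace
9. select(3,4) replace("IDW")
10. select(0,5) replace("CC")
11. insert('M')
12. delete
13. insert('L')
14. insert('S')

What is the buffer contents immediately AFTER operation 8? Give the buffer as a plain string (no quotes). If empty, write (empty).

Answer: AZWW

Derivation:
After op 1 (insert('A')): buf='AZWKM' cursor=1
After op 2 (left): buf='AZWKM' cursor=0
After op 3 (select(3,4) replace("WFK")): buf='AZWWFKM' cursor=6
After op 4 (select(4,7) replace("RU")): buf='AZWWRU' cursor=6
After op 5 (right): buf='AZWWRU' cursor=6
After op 6 (right): buf='AZWWRU' cursor=6
After op 7 (backspace): buf='AZWWR' cursor=5
After op 8 (backspace): buf='AZWW' cursor=4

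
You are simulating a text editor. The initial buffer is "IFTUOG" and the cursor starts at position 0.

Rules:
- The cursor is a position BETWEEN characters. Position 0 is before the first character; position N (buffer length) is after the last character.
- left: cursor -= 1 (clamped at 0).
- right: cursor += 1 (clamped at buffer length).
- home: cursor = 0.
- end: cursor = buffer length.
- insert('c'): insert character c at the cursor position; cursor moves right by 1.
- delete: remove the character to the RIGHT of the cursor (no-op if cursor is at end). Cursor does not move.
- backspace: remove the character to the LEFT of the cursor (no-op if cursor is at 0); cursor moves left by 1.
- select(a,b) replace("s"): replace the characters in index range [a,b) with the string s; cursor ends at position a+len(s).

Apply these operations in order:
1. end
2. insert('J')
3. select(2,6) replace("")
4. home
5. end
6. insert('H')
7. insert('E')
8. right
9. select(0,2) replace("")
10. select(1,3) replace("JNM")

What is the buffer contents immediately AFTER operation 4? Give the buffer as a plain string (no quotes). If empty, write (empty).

After op 1 (end): buf='IFTUOG' cursor=6
After op 2 (insert('J')): buf='IFTUOGJ' cursor=7
After op 3 (select(2,6) replace("")): buf='IFJ' cursor=2
After op 4 (home): buf='IFJ' cursor=0

Answer: IFJ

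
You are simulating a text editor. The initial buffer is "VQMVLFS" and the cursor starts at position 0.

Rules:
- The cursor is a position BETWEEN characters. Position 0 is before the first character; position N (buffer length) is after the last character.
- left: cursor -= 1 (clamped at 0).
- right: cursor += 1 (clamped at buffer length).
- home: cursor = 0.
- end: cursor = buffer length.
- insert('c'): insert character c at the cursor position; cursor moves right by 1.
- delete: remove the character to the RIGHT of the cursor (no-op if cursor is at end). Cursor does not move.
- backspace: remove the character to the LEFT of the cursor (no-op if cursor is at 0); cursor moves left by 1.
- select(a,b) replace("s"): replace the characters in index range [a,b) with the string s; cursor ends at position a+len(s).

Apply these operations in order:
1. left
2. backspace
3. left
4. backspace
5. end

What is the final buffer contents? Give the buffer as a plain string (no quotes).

Answer: VQMVLFS

Derivation:
After op 1 (left): buf='VQMVLFS' cursor=0
After op 2 (backspace): buf='VQMVLFS' cursor=0
After op 3 (left): buf='VQMVLFS' cursor=0
After op 4 (backspace): buf='VQMVLFS' cursor=0
After op 5 (end): buf='VQMVLFS' cursor=7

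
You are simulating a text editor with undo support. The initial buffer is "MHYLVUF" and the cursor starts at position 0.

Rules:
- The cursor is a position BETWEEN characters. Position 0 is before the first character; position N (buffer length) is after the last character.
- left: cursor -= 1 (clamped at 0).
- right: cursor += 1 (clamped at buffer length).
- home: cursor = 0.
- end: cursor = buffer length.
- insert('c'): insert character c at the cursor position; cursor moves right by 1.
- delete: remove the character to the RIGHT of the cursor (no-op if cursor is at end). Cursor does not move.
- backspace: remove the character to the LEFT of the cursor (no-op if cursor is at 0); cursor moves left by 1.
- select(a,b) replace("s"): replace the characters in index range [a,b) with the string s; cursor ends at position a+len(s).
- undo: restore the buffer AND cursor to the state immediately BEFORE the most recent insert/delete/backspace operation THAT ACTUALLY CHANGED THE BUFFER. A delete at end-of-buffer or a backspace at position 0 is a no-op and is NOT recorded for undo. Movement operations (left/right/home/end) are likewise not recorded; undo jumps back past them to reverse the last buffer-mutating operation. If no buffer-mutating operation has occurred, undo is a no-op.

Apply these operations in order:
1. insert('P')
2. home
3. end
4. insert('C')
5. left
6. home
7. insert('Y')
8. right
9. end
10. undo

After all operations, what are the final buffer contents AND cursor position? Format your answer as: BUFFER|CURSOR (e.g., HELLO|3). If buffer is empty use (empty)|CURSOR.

After op 1 (insert('P')): buf='PMHYLVUF' cursor=1
After op 2 (home): buf='PMHYLVUF' cursor=0
After op 3 (end): buf='PMHYLVUF' cursor=8
After op 4 (insert('C')): buf='PMHYLVUFC' cursor=9
After op 5 (left): buf='PMHYLVUFC' cursor=8
After op 6 (home): buf='PMHYLVUFC' cursor=0
After op 7 (insert('Y')): buf='YPMHYLVUFC' cursor=1
After op 8 (right): buf='YPMHYLVUFC' cursor=2
After op 9 (end): buf='YPMHYLVUFC' cursor=10
After op 10 (undo): buf='PMHYLVUFC' cursor=0

Answer: PMHYLVUFC|0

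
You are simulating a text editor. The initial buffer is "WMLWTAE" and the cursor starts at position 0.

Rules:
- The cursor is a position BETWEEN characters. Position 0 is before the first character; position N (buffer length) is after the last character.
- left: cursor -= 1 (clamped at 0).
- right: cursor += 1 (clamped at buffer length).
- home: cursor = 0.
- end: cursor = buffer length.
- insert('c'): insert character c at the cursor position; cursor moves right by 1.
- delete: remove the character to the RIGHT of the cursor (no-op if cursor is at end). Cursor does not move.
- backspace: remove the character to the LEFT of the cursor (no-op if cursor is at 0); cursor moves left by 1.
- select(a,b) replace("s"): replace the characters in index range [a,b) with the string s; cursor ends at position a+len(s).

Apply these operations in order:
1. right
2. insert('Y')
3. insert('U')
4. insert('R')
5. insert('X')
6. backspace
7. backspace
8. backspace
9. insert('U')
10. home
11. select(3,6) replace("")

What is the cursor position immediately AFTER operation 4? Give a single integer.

After op 1 (right): buf='WMLWTAE' cursor=1
After op 2 (insert('Y')): buf='WYMLWTAE' cursor=2
After op 3 (insert('U')): buf='WYUMLWTAE' cursor=3
After op 4 (insert('R')): buf='WYURMLWTAE' cursor=4

Answer: 4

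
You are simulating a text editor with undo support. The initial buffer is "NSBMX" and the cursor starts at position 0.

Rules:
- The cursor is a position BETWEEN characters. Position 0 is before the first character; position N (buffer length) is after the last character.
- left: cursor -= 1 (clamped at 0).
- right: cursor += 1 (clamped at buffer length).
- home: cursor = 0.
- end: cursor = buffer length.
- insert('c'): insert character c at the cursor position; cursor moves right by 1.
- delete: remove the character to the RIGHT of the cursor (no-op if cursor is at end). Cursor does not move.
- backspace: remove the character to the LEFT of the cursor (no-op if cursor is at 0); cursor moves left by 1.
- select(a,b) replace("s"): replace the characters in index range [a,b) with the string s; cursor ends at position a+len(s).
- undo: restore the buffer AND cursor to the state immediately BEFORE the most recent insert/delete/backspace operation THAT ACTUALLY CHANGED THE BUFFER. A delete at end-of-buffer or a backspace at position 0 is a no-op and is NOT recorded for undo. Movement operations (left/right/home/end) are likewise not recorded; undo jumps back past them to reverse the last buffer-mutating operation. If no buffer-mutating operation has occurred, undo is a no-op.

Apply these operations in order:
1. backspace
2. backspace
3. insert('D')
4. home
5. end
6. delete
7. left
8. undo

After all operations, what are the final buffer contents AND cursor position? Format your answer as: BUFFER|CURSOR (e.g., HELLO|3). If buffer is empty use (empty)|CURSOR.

After op 1 (backspace): buf='NSBMX' cursor=0
After op 2 (backspace): buf='NSBMX' cursor=0
After op 3 (insert('D')): buf='DNSBMX' cursor=1
After op 4 (home): buf='DNSBMX' cursor=0
After op 5 (end): buf='DNSBMX' cursor=6
After op 6 (delete): buf='DNSBMX' cursor=6
After op 7 (left): buf='DNSBMX' cursor=5
After op 8 (undo): buf='NSBMX' cursor=0

Answer: NSBMX|0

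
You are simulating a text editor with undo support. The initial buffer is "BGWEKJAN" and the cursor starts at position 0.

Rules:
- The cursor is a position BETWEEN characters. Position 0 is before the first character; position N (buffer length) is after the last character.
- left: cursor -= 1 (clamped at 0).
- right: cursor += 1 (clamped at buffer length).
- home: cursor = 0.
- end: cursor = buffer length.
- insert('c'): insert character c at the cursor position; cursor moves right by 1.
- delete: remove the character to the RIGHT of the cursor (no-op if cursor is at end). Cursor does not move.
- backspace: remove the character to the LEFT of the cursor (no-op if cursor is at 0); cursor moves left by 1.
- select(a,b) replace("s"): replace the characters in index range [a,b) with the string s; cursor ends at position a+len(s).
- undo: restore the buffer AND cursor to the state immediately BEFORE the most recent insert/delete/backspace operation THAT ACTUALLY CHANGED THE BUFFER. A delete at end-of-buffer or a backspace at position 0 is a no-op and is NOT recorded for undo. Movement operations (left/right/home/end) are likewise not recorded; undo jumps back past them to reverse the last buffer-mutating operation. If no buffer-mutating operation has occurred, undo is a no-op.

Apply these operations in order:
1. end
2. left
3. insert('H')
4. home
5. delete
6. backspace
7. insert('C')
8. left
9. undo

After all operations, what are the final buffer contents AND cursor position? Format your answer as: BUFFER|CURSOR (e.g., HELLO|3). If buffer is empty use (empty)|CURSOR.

After op 1 (end): buf='BGWEKJAN' cursor=8
After op 2 (left): buf='BGWEKJAN' cursor=7
After op 3 (insert('H')): buf='BGWEKJAHN' cursor=8
After op 4 (home): buf='BGWEKJAHN' cursor=0
After op 5 (delete): buf='GWEKJAHN' cursor=0
After op 6 (backspace): buf='GWEKJAHN' cursor=0
After op 7 (insert('C')): buf='CGWEKJAHN' cursor=1
After op 8 (left): buf='CGWEKJAHN' cursor=0
After op 9 (undo): buf='GWEKJAHN' cursor=0

Answer: GWEKJAHN|0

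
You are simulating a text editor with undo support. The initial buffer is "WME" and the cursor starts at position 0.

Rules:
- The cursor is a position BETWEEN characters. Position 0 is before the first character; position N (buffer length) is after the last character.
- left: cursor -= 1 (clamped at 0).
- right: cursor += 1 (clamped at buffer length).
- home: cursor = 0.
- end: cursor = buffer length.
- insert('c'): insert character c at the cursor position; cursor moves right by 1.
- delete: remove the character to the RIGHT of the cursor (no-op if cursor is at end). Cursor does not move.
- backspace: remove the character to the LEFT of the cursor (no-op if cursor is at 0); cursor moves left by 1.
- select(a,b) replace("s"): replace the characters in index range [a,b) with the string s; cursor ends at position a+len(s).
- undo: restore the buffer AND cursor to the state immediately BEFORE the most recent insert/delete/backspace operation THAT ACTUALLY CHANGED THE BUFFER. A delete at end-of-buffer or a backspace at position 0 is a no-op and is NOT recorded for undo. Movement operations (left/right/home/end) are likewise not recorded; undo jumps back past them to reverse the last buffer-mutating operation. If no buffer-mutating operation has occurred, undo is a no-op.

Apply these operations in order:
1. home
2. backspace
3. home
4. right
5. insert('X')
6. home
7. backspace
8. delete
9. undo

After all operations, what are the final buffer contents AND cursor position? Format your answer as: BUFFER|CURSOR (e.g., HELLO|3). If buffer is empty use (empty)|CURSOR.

After op 1 (home): buf='WME' cursor=0
After op 2 (backspace): buf='WME' cursor=0
After op 3 (home): buf='WME' cursor=0
After op 4 (right): buf='WME' cursor=1
After op 5 (insert('X')): buf='WXME' cursor=2
After op 6 (home): buf='WXME' cursor=0
After op 7 (backspace): buf='WXME' cursor=0
After op 8 (delete): buf='XME' cursor=0
After op 9 (undo): buf='WXME' cursor=0

Answer: WXME|0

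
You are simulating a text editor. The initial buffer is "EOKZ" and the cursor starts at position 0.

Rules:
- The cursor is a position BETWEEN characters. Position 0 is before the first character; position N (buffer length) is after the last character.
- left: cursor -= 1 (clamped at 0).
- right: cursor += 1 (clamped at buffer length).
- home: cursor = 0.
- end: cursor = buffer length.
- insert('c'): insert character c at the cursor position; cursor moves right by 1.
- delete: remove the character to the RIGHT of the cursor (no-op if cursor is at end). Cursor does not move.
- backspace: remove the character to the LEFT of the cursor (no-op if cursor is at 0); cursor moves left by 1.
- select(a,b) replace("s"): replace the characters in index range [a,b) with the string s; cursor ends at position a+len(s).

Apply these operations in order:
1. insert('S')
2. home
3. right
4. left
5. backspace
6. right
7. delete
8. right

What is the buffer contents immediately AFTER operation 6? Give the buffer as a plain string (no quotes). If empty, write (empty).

Answer: SEOKZ

Derivation:
After op 1 (insert('S')): buf='SEOKZ' cursor=1
After op 2 (home): buf='SEOKZ' cursor=0
After op 3 (right): buf='SEOKZ' cursor=1
After op 4 (left): buf='SEOKZ' cursor=0
After op 5 (backspace): buf='SEOKZ' cursor=0
After op 6 (right): buf='SEOKZ' cursor=1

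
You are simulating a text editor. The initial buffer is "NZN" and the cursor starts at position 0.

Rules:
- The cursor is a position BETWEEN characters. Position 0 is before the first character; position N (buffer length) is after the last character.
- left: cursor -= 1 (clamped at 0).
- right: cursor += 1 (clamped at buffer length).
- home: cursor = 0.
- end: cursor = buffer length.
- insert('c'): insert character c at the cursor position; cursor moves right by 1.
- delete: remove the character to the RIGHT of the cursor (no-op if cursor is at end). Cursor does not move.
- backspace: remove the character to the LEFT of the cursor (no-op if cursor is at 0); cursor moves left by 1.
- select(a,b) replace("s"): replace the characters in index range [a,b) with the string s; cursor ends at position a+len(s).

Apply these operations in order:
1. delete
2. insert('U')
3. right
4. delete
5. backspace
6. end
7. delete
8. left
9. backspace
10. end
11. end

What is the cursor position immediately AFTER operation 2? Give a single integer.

Answer: 1

Derivation:
After op 1 (delete): buf='ZN' cursor=0
After op 2 (insert('U')): buf='UZN' cursor=1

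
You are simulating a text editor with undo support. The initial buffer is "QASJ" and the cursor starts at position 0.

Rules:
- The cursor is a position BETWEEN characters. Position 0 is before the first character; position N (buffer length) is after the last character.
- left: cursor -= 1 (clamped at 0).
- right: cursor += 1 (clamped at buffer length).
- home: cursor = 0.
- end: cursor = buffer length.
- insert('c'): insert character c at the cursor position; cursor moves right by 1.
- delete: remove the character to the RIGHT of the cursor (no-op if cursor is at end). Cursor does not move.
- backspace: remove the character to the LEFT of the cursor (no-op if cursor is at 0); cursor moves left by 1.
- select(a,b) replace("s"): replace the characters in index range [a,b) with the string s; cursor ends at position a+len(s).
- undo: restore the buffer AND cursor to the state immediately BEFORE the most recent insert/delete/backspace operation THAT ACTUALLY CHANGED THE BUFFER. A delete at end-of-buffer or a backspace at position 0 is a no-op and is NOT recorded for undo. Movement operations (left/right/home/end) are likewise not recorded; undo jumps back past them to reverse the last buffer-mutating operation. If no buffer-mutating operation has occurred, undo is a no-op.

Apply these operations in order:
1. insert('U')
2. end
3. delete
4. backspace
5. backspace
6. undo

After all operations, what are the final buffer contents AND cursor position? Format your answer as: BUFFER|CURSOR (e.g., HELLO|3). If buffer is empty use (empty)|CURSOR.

After op 1 (insert('U')): buf='UQASJ' cursor=1
After op 2 (end): buf='UQASJ' cursor=5
After op 3 (delete): buf='UQASJ' cursor=5
After op 4 (backspace): buf='UQAS' cursor=4
After op 5 (backspace): buf='UQA' cursor=3
After op 6 (undo): buf='UQAS' cursor=4

Answer: UQAS|4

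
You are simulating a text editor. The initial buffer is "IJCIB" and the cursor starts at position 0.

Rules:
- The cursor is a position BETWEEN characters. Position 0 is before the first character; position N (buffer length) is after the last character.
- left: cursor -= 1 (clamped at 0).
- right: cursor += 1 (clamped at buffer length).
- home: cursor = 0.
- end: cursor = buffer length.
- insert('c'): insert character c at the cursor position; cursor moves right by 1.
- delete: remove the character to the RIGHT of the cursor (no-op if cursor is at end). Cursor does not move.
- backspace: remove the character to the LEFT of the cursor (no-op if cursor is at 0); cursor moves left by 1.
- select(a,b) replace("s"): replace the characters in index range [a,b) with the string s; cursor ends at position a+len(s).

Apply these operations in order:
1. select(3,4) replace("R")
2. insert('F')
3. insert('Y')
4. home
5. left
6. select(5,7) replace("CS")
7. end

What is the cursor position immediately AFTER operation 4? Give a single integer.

After op 1 (select(3,4) replace("R")): buf='IJCRB' cursor=4
After op 2 (insert('F')): buf='IJCRFB' cursor=5
After op 3 (insert('Y')): buf='IJCRFYB' cursor=6
After op 4 (home): buf='IJCRFYB' cursor=0

Answer: 0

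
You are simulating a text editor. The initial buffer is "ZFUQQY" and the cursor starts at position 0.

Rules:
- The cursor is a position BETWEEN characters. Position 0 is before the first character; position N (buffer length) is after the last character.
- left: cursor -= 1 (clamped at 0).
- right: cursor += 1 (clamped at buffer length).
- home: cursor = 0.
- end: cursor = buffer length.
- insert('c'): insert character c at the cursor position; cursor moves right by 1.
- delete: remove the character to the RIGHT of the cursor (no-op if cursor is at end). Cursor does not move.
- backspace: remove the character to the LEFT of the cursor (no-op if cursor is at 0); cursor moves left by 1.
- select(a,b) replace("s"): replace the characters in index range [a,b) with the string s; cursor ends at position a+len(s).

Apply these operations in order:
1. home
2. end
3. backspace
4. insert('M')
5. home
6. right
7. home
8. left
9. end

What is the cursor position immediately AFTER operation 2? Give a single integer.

After op 1 (home): buf='ZFUQQY' cursor=0
After op 2 (end): buf='ZFUQQY' cursor=6

Answer: 6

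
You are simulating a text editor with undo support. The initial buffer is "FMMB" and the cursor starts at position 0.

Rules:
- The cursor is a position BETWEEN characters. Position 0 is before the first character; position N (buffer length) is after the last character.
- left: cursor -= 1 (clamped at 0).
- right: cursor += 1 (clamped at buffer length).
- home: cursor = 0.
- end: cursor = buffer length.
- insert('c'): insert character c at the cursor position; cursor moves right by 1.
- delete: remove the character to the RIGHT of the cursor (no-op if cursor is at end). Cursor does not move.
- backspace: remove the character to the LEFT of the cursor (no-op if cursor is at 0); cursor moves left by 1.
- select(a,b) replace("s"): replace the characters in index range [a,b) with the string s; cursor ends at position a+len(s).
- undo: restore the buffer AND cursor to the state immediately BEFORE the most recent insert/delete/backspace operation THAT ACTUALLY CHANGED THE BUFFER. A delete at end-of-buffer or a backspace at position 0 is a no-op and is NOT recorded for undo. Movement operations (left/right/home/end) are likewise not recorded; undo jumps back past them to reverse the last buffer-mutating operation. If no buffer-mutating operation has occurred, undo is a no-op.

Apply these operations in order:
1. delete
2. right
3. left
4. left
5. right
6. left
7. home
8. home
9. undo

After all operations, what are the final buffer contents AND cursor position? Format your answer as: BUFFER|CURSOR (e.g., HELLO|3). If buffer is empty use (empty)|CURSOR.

Answer: FMMB|0

Derivation:
After op 1 (delete): buf='MMB' cursor=0
After op 2 (right): buf='MMB' cursor=1
After op 3 (left): buf='MMB' cursor=0
After op 4 (left): buf='MMB' cursor=0
After op 5 (right): buf='MMB' cursor=1
After op 6 (left): buf='MMB' cursor=0
After op 7 (home): buf='MMB' cursor=0
After op 8 (home): buf='MMB' cursor=0
After op 9 (undo): buf='FMMB' cursor=0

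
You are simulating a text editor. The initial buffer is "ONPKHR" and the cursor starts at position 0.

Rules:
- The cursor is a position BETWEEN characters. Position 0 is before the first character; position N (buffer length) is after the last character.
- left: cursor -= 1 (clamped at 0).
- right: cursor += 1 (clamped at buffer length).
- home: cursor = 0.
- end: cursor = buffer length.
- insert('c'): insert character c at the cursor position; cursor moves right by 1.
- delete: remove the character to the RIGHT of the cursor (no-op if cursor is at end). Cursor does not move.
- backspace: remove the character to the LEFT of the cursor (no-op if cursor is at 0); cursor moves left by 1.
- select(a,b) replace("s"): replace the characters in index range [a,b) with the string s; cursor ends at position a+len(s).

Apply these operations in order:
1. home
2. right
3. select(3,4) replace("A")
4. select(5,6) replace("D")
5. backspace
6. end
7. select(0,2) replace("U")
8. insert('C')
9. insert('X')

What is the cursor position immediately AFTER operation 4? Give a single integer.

Answer: 6

Derivation:
After op 1 (home): buf='ONPKHR' cursor=0
After op 2 (right): buf='ONPKHR' cursor=1
After op 3 (select(3,4) replace("A")): buf='ONPAHR' cursor=4
After op 4 (select(5,6) replace("D")): buf='ONPAHD' cursor=6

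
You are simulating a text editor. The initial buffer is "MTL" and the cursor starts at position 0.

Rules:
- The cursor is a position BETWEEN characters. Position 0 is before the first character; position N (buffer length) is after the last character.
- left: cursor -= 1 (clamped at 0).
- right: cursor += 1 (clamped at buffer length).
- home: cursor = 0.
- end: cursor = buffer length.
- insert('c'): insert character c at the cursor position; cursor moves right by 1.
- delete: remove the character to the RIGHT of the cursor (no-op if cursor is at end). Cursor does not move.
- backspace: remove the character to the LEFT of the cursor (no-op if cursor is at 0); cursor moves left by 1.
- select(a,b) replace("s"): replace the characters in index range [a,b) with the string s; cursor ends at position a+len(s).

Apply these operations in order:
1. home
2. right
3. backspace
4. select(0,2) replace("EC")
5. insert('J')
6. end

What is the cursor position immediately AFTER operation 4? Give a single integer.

After op 1 (home): buf='MTL' cursor=0
After op 2 (right): buf='MTL' cursor=1
After op 3 (backspace): buf='TL' cursor=0
After op 4 (select(0,2) replace("EC")): buf='EC' cursor=2

Answer: 2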